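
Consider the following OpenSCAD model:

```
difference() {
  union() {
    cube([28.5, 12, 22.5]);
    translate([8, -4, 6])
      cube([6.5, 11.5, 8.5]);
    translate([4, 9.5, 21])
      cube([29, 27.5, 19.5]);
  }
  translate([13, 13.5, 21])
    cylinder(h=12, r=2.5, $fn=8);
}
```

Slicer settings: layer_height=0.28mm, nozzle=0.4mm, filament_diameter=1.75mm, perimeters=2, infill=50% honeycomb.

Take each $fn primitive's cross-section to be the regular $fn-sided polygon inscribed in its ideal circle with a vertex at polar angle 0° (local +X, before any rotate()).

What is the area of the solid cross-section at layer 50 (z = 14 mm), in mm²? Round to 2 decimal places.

368.00 mm²

At z = 14 mm: the cube is present — its section is the full 28.5×12 rectangle (area 342.00 mm²); the 6.5×11.5 cube at (8, -4) contributes its full rectangle (area 74.75 mm²); the cube at (4, 9.5) does not reach this height (z outside [21, 40.5]); Merging all regions: the regions partially overlap — summed areas 416.75 mm² minus the doubly-counted overlap 48.75 mm² gives 368.00 mm² — area = 368.00 mm²; the cylinder at (13, 13.5) is absent (z outside [21, 33]); Taking the first minus the rest: none of the subtracted shapes is present at this height, so the result so far is unchanged — area = 368.00 mm². Overall, the cross-section is a single solid region. Net area = 368.00 mm².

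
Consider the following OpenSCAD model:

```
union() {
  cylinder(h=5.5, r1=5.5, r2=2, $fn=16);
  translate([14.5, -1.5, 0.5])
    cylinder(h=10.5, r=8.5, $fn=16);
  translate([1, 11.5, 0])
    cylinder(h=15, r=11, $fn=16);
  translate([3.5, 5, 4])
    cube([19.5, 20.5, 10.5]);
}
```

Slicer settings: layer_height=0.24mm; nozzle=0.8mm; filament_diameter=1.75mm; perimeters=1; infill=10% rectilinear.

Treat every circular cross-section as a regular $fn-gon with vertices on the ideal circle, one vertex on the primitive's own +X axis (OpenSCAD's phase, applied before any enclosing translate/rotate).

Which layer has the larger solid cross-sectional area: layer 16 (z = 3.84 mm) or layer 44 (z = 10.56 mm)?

layer 44 (z = 10.56 mm)

Layer 16 (z = 3.84): the cone (r1=5.5→r2=2) has section circumradius 3.056 here — a regular 16-gon (area = (16/2)·3.056²·sin(360°/16) = 28.60 mm²); the r=8.5 cylinder at (14.5, -1.5) contributes a regular 16-gon of circumradius 8.5 (area = (16/2)·8.500²·sin(360°/16) = 221.19 mm²); the r=11 cylinder at (1, 11.5) contributes a regular 16-gon of circumradius 11 (area = (16/2)·11.000²·sin(360°/16) = 370.44 mm²); the cube at (3.5, 5) is not intersected at this z (z outside [4, 14.5]); Taking the union: the regions partially overlap — summed areas 620.23 mm² minus the doubly-counted overlap 10.88 mm² gives 609.35 mm² — area = 609.35 mm². So its area = 609.35 mm². Layer 44 (z = 10.56): the cone is absent (z outside [0, 5.5]); the r=8.5 cylinder at (14.5, -1.5) contributes a regular 16-gon of circumradius 8.5 (area = (16/2)·8.500²·sin(360°/16) = 221.19 mm²); the r=11 cylinder at (1, 11.5) gives a regular 16-gon of circumradius 11 (constant along its height) (area = (16/2)·11.000²·sin(360°/16) = 370.44 mm²); the 19.5×20.5 cube at (3.5, 5) contributes its full rectangle (area 399.75 mm²); Merging all regions: the regions partially overlap — summed areas 991.38 mm² minus the doubly-counted overlap 130.54 mm² gives 860.84 mm² — area = 860.84 mm². So its area = 860.84 mm². Layer 44 is larger (860.84 vs 609.35 mm²).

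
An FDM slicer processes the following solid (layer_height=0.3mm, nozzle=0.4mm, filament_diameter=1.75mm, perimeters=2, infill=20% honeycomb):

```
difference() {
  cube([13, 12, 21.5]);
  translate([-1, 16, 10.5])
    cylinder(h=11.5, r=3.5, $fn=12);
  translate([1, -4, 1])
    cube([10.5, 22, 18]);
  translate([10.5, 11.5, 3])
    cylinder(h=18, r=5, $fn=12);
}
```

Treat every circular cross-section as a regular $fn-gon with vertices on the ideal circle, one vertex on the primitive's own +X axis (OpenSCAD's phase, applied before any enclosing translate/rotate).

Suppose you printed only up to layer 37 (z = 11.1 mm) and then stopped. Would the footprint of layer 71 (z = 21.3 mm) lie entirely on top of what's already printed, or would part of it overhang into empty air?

Compare the two slices. At z = 11.1: the cube (footprint 13×12) is included at this height (area 156.00 mm²); the r=3.5 cylinder at (-1, 16) gives a regular 12-gon of circumradius 3.5 (constant along its height) (area = (12/2)·3.500²·sin(360°/12) = 36.75 mm²); the cube at (1, -4) (footprint 10.5×22) is included at this height (area 231.00 mm²); the r=5 cylinder at (10.5, 11.5) gives a regular 12-gon of circumradius 5 (constant along its height) (area = (12/2)·5.000²·sin(360°/12) = 75.00 mm²); Taking the first minus the rest: starting from the 13×12 cube (156.00 mm²), the r=3.5 cylinder at (-1, 16) misses the remaining region (no effect); the 10.5×22 cube at (1, -4) partially overlaps it — only the 126.00 mm² overlap (of its 231.00 mm²) is removed, clipping the outline; the r=5 cylinder at (10.5, 11.5) partially overlaps it — only the 7.55 mm² overlap (of its 75.00 mm²) is removed, clipping the outline — area = 22.45 mm². At z = 21.3: the cube (footprint 13×12) is included at this height (area 156.00 mm²); the r=3.5 cylinder at (-1, 16) contributes a regular 12-gon of circumradius 3.5 (area = (12/2)·3.500²·sin(360°/12) = 36.75 mm²); the cube at (1, -4) does not reach this height (z outside [1, 19]); the cylinder at (10.5, 11.5) is absent (z outside [3, 21]); Subtracting the remaining from the first: starting from the 13×12 cube (156.00 mm²), the r=3.5 cylinder at (-1, 16) misses the remaining region (no effect) — area = 156.00 mm². Checking containment: at z = 21.3 the cross-section extends beyond the z = 11.1 cross-section by about 133.55 mm².

part overhangs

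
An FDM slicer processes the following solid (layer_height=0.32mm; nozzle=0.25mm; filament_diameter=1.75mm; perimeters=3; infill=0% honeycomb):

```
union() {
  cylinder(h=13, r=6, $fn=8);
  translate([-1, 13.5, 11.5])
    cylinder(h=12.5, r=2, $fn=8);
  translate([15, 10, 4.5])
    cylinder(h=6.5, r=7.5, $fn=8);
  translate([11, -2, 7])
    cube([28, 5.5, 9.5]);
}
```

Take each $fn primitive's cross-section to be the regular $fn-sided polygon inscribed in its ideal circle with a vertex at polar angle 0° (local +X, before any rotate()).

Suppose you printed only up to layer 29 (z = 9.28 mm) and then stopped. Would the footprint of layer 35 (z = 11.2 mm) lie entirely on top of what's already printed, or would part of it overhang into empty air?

Compare the two slices. At z = 9.28: the cylinder: section is a regular 8-gon, circumradius r=6 (area = (8/2)·6.000²·sin(360°/8) = 101.82 mm²); the cylinder at (-1, 13.5) does not reach this height (z outside [11.5, 24]); the r=7.5 cylinder at (15, 10) contributes a regular 8-gon of circumradius 7.5 (area = (8/2)·7.500²·sin(360°/8) = 159.10 mm²); the cube at (11, -2) is present — its section is the full 28×5.5 rectangle (area 154.00 mm²); Merging all regions: the regions partially overlap — summed areas 414.92 mm² minus the doubly-counted overlap 2.41 mm² gives 412.51 mm² — area = 412.51 mm². At z = 11.2: the r=6 cylinder gives a regular 8-gon of circumradius 6 (constant along its height) (area = (8/2)·6.000²·sin(360°/8) = 101.82 mm²); the cylinder at (-1, 13.5) is not intersected at this z (z outside [11.5, 24]); the cylinder at (15, 10) does not reach this height (z outside [4.5, 11]); the cube at (11, -2) (footprint 28×5.5) is included at this height (area 154.00 mm²); Merging all regions: the 2 present regions are separate (no shared area or edge), so areas and boundary lengths simply add and each stays a separate island — area = 255.82 mm². Checking containment: the cross-section at z = 11.2 is a subset of the cross-section at z = 9.28.

entirely on top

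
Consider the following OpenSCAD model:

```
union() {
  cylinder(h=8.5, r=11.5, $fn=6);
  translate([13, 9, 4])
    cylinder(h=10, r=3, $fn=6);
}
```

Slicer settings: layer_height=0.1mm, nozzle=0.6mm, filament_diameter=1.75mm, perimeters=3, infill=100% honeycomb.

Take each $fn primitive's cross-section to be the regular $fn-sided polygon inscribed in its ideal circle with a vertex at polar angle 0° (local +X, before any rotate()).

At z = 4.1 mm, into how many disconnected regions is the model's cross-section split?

At z = 4.1 mm: the r=11.5 cylinder gives a regular 6-gon of circumradius 11.5 (constant along its height); the r=3 cylinder at (13, 9) gives a regular 6-gon of circumradius 3 (constant along its height); Merging all regions: the 2 present regions are separate (no shared area or edge), so areas and boundary lengths simply add and each stays a separate island — 2 connected regions. The result has 2 disconnected regions.

2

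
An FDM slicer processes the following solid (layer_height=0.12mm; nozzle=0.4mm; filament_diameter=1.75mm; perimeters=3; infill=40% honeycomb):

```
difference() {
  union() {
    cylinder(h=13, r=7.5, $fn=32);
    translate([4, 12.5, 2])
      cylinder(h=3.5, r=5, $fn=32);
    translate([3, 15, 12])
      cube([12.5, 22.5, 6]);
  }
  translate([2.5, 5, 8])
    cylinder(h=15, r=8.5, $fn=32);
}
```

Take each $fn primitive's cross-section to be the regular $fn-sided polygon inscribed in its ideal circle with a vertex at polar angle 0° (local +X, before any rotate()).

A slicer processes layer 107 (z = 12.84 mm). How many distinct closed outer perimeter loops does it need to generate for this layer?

At z = 12.84 mm: the r=7.5 cylinder gives a regular 32-gon of circumradius 7.5 (constant along its height); the cylinder at (4, 12.5) is absent (z outside [2, 5.5]); the cube at (3, 15) is present — its section is the full 12.5×22.5 rectangle; Taking the union: the 2 present regions are separate (no shared area or edge), so areas and boundary lengths simply add and each stays a separate island — 2 connected regions; the r=8.5 cylinder at (2.5, 5) gives a regular 32-gon of circumradius 8.5 (constant along its height); After the difference (first − rest): starting from the result so far, the r=8.5 cylinder at (2.5, 5) partially overlaps it — only the 111.74 mm² overlap (of its 225.52 mm²) is removed, clipping the outline — 2 connected regions. The result has 2 disconnected regions.

2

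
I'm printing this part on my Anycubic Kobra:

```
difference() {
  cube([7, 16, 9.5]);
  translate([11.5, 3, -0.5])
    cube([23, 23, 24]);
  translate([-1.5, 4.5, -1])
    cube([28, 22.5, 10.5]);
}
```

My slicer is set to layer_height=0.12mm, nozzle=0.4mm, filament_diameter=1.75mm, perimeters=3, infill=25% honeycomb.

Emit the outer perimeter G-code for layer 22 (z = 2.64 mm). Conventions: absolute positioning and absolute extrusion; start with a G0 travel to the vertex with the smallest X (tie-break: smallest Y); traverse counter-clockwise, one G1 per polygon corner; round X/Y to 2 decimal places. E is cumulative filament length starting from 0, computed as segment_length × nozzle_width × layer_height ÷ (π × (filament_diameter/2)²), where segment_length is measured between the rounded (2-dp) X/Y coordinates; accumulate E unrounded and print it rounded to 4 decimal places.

G0 X0.00 Y0.00 Z2.64
G1 X7.00 Y0.00 E0.1397
G1 X7.00 Y4.50 E0.2295
G1 X0.00 Y4.50 E0.3692
G1 X0.00 Y0.00 E0.4590

At z = 2.64 mm: the cube (footprint 7×16) is included at this height; the 23×23 cube at (11.5, 3) contributes its full rectangle; the cube at (-1.5, 4.5) (footprint 28×22.5) is included at this height; After the difference (first − rest): starting from the 7×16 cube, the 23×23 cube at (11.5, 3) misses the remaining region (no effect); the 28×22.5 cube at (-1.5, 4.5) partially overlaps it — only the 80.50 mm² overlap (of its 630.00 mm²) is removed, clipping the outline — 1 connected region. The outline is a single polygon with 4 vertices. Extrusion per mm of travel: 0.4 × 0.12 / (π × 0.875²) = 0.019956. Accumulating E over each segment gives final E = 0.4590.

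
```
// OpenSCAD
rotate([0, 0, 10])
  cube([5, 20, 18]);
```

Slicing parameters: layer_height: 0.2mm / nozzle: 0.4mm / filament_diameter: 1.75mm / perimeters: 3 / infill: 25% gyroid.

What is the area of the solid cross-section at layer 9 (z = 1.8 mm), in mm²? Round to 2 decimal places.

At z = 1.8 mm: the cube (footprint 5×20) is included at this height (area 100.00 mm²); (whole slice rotated 10° about Z — lengths, areas and connectivity unchanged). Overall, the cross-section is a single solid region. Net area = 100.00 mm².

100.00 mm²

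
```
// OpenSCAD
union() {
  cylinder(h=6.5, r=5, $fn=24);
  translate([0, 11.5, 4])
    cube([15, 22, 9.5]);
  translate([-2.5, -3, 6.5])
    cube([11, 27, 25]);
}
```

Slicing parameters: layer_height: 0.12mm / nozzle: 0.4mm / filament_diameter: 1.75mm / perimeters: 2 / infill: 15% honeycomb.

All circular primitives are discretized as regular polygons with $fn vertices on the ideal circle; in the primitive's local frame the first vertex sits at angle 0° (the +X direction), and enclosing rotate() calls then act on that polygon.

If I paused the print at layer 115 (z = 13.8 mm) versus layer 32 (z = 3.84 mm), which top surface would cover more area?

Layer 115 (z = 13.8): the cylinder is absent (z outside [0, 6.5]); the cube at (0, 11.5) is not intersected at this z (z outside [4, 13.5]); the 11×27 cube at (-2.5, -3) contributes its full rectangle (area 297.00 mm²); Taking the union: only the 11×27 cube at (-2.5, -3) is present, so the union is just that shape — area = 297.00 mm². So its area = 297.00 mm². Layer 32 (z = 3.84): the cylinder: section is a regular 24-gon, circumradius r=5 (area = (24/2)·5.000²·sin(360°/24) = 77.65 mm²); the cube at (0, 11.5) is absent (z outside [4, 13.5]); the cube at (-2.5, -3) is absent (z outside [6.5, 31.5]); Taking the union: only the r=5 cylinder is present, so the union is just that shape — area = 77.65 mm². So its area = 77.65 mm². Layer 115 is larger (297.00 vs 77.65 mm²).

layer 115 (z = 13.8 mm)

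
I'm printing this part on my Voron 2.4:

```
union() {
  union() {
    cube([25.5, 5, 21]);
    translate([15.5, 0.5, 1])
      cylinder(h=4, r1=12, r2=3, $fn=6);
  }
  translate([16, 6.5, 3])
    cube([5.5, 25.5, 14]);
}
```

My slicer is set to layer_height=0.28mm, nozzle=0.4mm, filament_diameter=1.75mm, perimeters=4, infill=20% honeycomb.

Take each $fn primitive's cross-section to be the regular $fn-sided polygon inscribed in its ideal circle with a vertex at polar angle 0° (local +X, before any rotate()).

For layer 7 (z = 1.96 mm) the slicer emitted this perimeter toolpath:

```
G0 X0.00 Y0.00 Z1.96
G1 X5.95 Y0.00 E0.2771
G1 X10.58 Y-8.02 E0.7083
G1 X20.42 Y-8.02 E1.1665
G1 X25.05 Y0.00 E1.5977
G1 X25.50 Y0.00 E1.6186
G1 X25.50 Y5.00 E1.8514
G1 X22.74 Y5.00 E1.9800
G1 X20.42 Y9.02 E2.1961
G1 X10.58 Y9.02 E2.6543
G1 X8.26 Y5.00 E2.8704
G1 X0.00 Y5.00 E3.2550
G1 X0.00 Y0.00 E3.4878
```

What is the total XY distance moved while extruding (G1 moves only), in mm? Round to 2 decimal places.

Sum the Euclidean lengths of each G1 segment: total = 74.90 mm.

74.90 mm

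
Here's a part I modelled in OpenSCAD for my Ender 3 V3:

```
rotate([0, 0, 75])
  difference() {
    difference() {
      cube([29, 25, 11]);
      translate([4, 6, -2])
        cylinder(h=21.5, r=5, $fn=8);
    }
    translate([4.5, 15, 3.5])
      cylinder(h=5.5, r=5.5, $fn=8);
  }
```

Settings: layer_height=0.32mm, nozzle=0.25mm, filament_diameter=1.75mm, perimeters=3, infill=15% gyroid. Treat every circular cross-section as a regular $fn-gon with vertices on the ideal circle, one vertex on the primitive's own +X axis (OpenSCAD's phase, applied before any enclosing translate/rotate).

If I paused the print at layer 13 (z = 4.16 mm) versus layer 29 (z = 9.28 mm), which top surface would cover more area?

layer 29 (z = 9.28 mm)

Layer 13 (z = 4.16): the cube (footprint 29×25) is included at this height (area 725.00 mm²); the r=5 cylinder at (4, 6) gives a regular 8-gon of circumradius 5 (constant along its height) (area = (8/2)·5.000²·sin(360°/8) = 70.71 mm²); Taking the first minus the rest: starting from the 29×25 cube (725.00 mm²), the r=5 cylinder at (4, 6) partially overlaps it — only the 68.30 mm² overlap (of its 70.71 mm²) is removed, clipping the outline — area = 656.70 mm²; the cylinder at (4.5, 15): section is a regular 8-gon, circumradius r=5.5 (area = (8/2)·5.500²·sin(360°/8) = 85.56 mm²); Taking the first minus the rest: starting from that combined region (656.70 mm²), the r=5.5 cylinder at (4.5, 15) partially overlaps it — only the 80.48 mm² overlap (of its 85.56 mm²) is removed, clipping the outline — area = 576.22 mm²; (rotated 75° about Z; rotation is an isometry so areas/perimeters/island counts are preserved). So its area = 576.22 mm². Layer 29 (z = 9.28): the cube (footprint 29×25) is included at this height (area 725.00 mm²); the r=5 cylinder at (4, 6) gives a regular 8-gon of circumradius 5 (constant along its height) (area = (8/2)·5.000²·sin(360°/8) = 70.71 mm²); After the difference (first − rest): starting from the 29×25 cube (725.00 mm²), the r=5 cylinder at (4, 6) partially overlaps it — only the 68.30 mm² overlap (of its 70.71 mm²) is removed, clipping the outline — area = 656.70 mm²; the cylinder at (4.5, 15) is absent (z outside [3.5, 9]); Subtracting the remaining from the first: none of the subtracted shapes is present at this height, so that combined region is unchanged — area = 656.70 mm²; (rotated 75° about Z; rotation is an isometry so areas/perimeters/island counts are preserved). So its area = 656.70 mm². Layer 29 is larger (656.70 vs 576.22 mm²).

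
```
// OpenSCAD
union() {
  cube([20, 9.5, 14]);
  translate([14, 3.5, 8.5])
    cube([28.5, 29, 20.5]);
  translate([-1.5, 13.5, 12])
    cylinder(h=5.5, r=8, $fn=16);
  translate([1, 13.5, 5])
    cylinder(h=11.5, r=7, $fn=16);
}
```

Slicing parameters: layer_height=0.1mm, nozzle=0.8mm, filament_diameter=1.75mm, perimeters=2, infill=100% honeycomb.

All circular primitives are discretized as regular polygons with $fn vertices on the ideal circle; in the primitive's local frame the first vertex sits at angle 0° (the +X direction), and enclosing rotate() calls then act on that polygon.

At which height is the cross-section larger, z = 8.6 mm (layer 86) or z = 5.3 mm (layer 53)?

layer 86 (z = 8.6 mm)

Layer 86 (z = 8.6): the 20×9.5 cube contributes its full rectangle (area 190.00 mm²); the cube at (14, 3.5) (footprint 28.5×29) is included at this height (area 826.50 mm²); the cylinder at (-1.5, 13.5) does not reach this height (z outside [12, 17.5]); the r=7 cylinder at (1, 13.5) gives a regular 16-gon of circumradius 7 (constant along its height) (area = (16/2)·7.000²·sin(360°/16) = 150.01 mm²); Merging all regions: the regions partially overlap — summed areas 1166.51 mm² minus the doubly-counted overlap 50.40 mm² gives 1116.11 mm² — area = 1116.11 mm². So its area = 1116.11 mm². Layer 53 (z = 5.3): the cube is present — its section is the full 20×9.5 rectangle (area 190.00 mm²); the cube at (14, 3.5) is not intersected at this z (z outside [8.5, 29]); the cylinder at (-1.5, 13.5) does not reach this height (z outside [12, 17.5]); the cylinder at (1, 13.5): section is a regular 16-gon, circumradius r=7 (area = (16/2)·7.000²·sin(360°/16) = 150.01 mm²); Combining (union): the regions partially overlap — summed areas 340.01 mm² minus the doubly-counted overlap 14.40 mm² gives 325.61 mm² — area = 325.61 mm². So its area = 325.61 mm². Layer 86 is larger (1116.11 vs 325.61 mm²).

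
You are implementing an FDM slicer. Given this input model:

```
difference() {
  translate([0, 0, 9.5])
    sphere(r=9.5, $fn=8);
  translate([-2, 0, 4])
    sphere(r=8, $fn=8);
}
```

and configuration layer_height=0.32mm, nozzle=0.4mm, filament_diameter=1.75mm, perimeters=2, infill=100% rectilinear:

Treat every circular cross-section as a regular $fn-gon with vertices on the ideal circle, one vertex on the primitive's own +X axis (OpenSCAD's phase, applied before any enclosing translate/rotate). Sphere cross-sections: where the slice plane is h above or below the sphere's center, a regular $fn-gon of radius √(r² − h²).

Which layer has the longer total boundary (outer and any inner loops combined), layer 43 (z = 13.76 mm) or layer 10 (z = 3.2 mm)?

Layer 43 (z = 13.76): the r=9.5 sphere contributes a regular 8-gon of circumradius √(9.5²−4.26²) = 8.491 (perimeter = 2·8·8.491·sin(180°/8) = 51.99 mm); the sphere at (-2, 0) does not reach this height (|z−center|=9.760 > r=8); After the difference (first − rest): none of the subtracted shapes is present at this height, so the r=9.5 sphere is unchanged — boundary = 51.99 mm. So its perimeter = 51.99 mm. Layer 10 (z = 3.2): the r=9.5 sphere slices to a regular 8-gon of circumradius 7.111 (√(r²−h²) with h=6.3 from center) (perimeter = 2·8·7.111·sin(180°/8) = 43.54 mm); the sphere at (-2, 0): section is a regular 8-gon, circumradius = √(r²−h²) = √(8²−0.8²) = 7.960 (perimeter = 2·8·7.960·sin(180°/8) = 48.74 mm); After the difference (first − rest): starting from the r=9.5 sphere, the r=8 sphere at (-2, 0) partially overlaps it — only the 130.77 mm² overlap (of its 179.21 mm²) is removed, clipping the outline — boundary = 26.02 mm. So its perimeter = 26.02 mm. Layer 43 is larger (51.99 vs 26.02 mm).

layer 43 (z = 13.76 mm)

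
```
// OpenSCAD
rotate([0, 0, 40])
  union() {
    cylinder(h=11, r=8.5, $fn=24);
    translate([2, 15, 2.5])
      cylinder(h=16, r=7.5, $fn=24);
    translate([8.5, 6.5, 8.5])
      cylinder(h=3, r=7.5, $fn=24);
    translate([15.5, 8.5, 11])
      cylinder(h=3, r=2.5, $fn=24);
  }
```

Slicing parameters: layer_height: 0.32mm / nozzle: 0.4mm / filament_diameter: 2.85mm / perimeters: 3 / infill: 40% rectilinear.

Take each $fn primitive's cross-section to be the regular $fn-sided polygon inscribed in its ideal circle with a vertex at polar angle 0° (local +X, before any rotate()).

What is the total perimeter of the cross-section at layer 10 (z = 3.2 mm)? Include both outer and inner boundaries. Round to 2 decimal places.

At z = 3.2 mm: the r=8.5 cylinder contributes a regular 24-gon of circumradius 8.5 (perimeter = 2·24·8.500·sin(180°/24) = 53.25 mm); the r=7.5 cylinder at (2, 15) gives a regular 24-gon of circumradius 7.5 (constant along its height) (perimeter = 2·24·7.500·sin(180°/24) = 46.99 mm); the cylinder at (8.5, 6.5) does not reach this height (z outside [8.5, 11.5]); the cylinder at (15.5, 8.5) does not reach this height (z outside [11, 14]); Combining (union): the regions partially overlap (shared area 2.52 mm²), so the edge portions inside another operand are dropped and the merged outline is re-measured after clipping — boundary = 90.42 mm; (whole slice rotated 40° about Z — lengths, areas and connectivity unchanged). Overall, the cross-section is a single solid region. Total boundary length (outer) = 90.42 mm.

90.42 mm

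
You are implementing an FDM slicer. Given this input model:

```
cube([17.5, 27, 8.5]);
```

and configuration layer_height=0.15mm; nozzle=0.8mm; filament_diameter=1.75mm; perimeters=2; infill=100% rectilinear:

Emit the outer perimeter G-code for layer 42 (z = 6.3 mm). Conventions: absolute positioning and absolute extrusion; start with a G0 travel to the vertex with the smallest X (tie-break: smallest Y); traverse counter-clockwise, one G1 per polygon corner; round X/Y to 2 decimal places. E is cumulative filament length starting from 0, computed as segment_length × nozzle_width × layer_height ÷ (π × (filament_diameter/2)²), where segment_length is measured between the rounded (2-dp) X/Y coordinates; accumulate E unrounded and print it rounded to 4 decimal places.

At z = 6.3 mm: the cube is present — its section is the full 17.5×27 rectangle. The outline is a single polygon with 4 vertices. Extrusion per mm of travel: 0.8 × 0.15 / (π × 0.875²) = 0.049890. Accumulating E over each segment gives final E = 4.4402.

G0 X0.00 Y0.00 Z6.30
G1 X17.50 Y0.00 E0.8731
G1 X17.50 Y27.00 E2.2201
G1 X0.00 Y27.00 E3.0932
G1 X0.00 Y0.00 E4.4402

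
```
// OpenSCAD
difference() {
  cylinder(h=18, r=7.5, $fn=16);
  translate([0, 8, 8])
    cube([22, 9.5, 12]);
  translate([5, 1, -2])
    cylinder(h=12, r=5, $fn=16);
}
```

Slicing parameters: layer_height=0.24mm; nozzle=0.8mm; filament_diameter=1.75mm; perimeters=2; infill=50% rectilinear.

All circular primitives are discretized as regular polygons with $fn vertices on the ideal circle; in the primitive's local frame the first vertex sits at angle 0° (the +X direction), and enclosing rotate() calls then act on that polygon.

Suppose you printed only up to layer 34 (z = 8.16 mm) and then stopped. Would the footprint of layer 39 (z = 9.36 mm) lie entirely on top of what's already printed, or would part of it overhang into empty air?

entirely on top

Compare the two slices. At z = 8.16: the cylinder: section is a regular 16-gon, circumradius r=7.5 (area = (16/2)·7.500²·sin(360°/16) = 172.21 mm²); the cube at (0, 8) (footprint 22×9.5) is included at this height (area 209.00 mm²); the r=5 cylinder at (5, 1) gives a regular 16-gon of circumradius 5 (constant along its height) (area = (16/2)·5.000²·sin(360°/16) = 76.54 mm²); After the difference (first − rest): starting from the r=7.5 cylinder (172.21 mm²), the 22×9.5 cube at (0, 8) misses the remaining region (no effect); the r=5 cylinder at (5, 1) partially overlaps it — only the 55.18 mm² overlap (of its 76.54 mm²) is removed, clipping the outline — area = 117.03 mm². At z = 9.36: the r=7.5 cylinder gives a regular 16-gon of circumradius 7.5 (constant along its height) (area = (16/2)·7.500²·sin(360°/16) = 172.21 mm²); the cube at (0, 8) (footprint 22×9.5) is included at this height (area 209.00 mm²); the cylinder at (5, 1): section is a regular 16-gon, circumradius r=5 (area = (16/2)·5.000²·sin(360°/16) = 76.54 mm²); After the difference (first − rest): starting from the r=7.5 cylinder (172.21 mm²), the 22×9.5 cube at (0, 8) misses the remaining region (no effect); the r=5 cylinder at (5, 1) partially overlaps it — only the 55.18 mm² overlap (of its 76.54 mm²) is removed, clipping the outline — area = 117.03 mm². Checking containment: the cross-section at z = 9.36 is a subset of the cross-section at z = 8.16.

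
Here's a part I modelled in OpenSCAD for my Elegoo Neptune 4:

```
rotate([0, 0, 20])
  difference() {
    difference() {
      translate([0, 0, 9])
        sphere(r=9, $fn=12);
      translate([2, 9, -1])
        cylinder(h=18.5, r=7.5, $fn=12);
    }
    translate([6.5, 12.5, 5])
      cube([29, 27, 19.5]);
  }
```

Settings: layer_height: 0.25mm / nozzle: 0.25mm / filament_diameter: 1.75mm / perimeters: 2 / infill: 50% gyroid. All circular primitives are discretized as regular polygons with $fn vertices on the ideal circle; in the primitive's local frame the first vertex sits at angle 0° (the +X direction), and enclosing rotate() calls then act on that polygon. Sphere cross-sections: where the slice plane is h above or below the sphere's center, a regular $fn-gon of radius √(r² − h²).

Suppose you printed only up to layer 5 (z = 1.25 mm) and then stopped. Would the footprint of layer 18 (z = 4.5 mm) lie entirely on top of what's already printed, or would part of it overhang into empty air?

part overhangs

Compare the two slices. At z = 1.25: the r=9 sphere contributes a regular 12-gon of circumradius √(9²−7.75²) = 4.576 (area = (12/2)·4.576²·sin(360°/12) = 62.81 mm²); the r=7.5 cylinder at (2, 9) contributes a regular 12-gon of circumradius 7.5 (area = (12/2)·7.500²·sin(360°/12) = 168.75 mm²); Taking the first minus the rest: starting from the r=9 sphere (62.81 mm²), the r=7.5 cylinder at (2, 9) partially overlaps it — only the 12.53 mm² overlap (of its 168.75 mm²) is removed, clipping the outline — area = 50.28 mm²; the cube at (6.5, 12.5) is absent (z outside [5, 24.5]); Subtracting the remaining from the first: none of the subtracted shapes is present at this height, so the result so far is unchanged — area = 50.28 mm²; (rotated 20° about Z; rotation is an isometry so areas/perimeters/island counts are preserved). At z = 4.5: the sphere: section is a regular 12-gon, circumradius = √(r²−h²) = √(9²−4.5²) = 7.794 (area = (12/2)·7.794²·sin(360°/12) = 182.25 mm²); the r=7.5 cylinder at (2, 9) gives a regular 12-gon of circumradius 7.5 (constant along its height) (area = (12/2)·7.500²·sin(360°/12) = 168.75 mm²); Taking the first minus the rest: starting from the r=9 sphere (182.25 mm²), the r=7.5 cylinder at (2, 9) partially overlaps it — only the 47.16 mm² overlap (of its 168.75 mm²) is removed, clipping the outline — area = 135.09 mm²; the cube at (6.5, 12.5) is not intersected at this z (z outside [5, 24.5]); Subtracting the remaining from the first: none of the subtracted shapes is present at this height, so that combined region is unchanged — area = 135.09 mm²; (rotated 20° about Z; rotation is an isometry so areas/perimeters/island counts are preserved). Checking containment: at z = 4.5 the cross-section extends beyond the z = 1.25 cross-section by about 84.80 mm².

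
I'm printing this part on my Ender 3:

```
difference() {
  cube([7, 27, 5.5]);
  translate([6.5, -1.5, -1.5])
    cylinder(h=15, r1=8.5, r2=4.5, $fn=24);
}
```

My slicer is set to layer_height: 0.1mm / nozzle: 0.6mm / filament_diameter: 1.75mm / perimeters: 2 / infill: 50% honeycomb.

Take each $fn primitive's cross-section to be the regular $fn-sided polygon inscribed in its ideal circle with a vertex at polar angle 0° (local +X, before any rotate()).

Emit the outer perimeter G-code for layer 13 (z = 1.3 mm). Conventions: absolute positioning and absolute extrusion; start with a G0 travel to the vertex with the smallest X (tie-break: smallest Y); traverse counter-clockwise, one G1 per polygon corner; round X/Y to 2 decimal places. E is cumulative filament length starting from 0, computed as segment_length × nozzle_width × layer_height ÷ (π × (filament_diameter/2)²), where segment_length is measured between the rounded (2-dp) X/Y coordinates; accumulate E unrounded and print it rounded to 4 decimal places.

At z = 1.3 mm: the cube is present — its section is the full 7×27 rectangle; the cone at (6.5, -1.5): at t=0.187 of its height the radius interpolates to r₁+(r₂−r₁)t = 7.753, giving a regular 24-gon of that circumradius; Subtracting the remaining from the first: starting from the 7×27 cube, the cone at (6.5, -1.5) partially overlaps it — only the 36.63 mm² overlap (of its 186.70 mm²) is removed, clipping the outline — 1 connected region. The outline is a single polygon with 8 vertices. Extrusion per mm of travel: 0.6 × 0.1 / (π × 0.875²) = 0.024945. Accumulating E over each segment gives final E = 1.5065.

G0 X0.00 Y2.66 Z1.30
G1 X1.02 Y3.98 E0.0416
G1 X2.62 Y5.21 E0.0920
G1 X4.49 Y5.99 E0.1425
G1 X6.50 Y6.25 E0.1931
G1 X7.00 Y6.19 E0.2056
G1 X7.00 Y27.00 E0.7247
G1 X0.00 Y27.00 E0.8993
G1 X0.00 Y2.66 E1.5065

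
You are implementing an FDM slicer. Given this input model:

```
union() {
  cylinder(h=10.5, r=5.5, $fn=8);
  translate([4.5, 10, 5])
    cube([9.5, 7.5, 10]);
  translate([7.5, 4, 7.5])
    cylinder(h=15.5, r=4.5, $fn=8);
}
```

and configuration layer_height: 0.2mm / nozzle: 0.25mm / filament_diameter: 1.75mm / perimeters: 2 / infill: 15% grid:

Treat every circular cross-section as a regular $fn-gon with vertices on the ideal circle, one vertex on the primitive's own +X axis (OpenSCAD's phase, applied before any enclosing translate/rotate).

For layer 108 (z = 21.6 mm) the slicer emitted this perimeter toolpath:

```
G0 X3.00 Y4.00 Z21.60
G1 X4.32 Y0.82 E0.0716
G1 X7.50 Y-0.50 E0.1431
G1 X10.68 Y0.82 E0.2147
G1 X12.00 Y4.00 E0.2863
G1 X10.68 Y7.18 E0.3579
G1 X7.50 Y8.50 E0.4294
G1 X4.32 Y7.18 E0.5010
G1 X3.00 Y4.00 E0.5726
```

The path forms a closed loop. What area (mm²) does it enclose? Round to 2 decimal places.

Apply the shoelace formula to the sequence of (X, Y) vertices; enclosed area = 57.24 mm².

57.24 mm²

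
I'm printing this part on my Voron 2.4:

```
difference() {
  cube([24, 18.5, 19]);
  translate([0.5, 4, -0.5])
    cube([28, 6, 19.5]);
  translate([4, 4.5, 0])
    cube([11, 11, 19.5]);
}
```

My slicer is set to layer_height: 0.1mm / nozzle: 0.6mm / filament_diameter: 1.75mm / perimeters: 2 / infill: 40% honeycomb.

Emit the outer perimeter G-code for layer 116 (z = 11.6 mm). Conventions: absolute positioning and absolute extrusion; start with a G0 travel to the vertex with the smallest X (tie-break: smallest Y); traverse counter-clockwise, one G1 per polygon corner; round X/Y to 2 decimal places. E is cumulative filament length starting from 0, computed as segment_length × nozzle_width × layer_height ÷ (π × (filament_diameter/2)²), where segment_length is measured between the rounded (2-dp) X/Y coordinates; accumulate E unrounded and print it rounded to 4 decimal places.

G0 X0.00 Y0.00 Z11.60
G1 X24.00 Y0.00 E0.5987
G1 X24.00 Y4.00 E0.6985
G1 X0.50 Y4.00 E1.2847
G1 X0.50 Y10.00 E1.4343
G1 X4.00 Y10.00 E1.5217
G1 X4.00 Y15.50 E1.6588
G1 X15.00 Y15.50 E1.9332
G1 X15.00 Y10.00 E2.0704
G1 X24.00 Y10.00 E2.2949
G1 X24.00 Y18.50 E2.5070
G1 X0.00 Y18.50 E3.1057
G1 X0.00 Y0.00 E3.5671

At z = 11.6 mm: the cube (footprint 24×18.5) is included at this height; the 28×6 cube at (0.5, 4) contributes its full rectangle; the cube at (4, 4.5) is present — its section is the full 11×11 rectangle; Subtracting the remaining from the first: starting from the 24×18.5 cube, the 28×6 cube at (0.5, 4) partially overlaps it — only the 141.00 mm² overlap (of its 168.00 mm²) is removed, clipping the outline; the 11×11 cube at (4, 4.5) partially overlaps it — only the 60.50 mm² overlap (of its 121.00 mm²) is removed, clipping the outline — 1 connected region. The outline is a single polygon with 12 vertices. Extrusion per mm of travel: 0.6 × 0.1 / (π × 0.875²) = 0.024945. Accumulating E over each segment gives final E = 3.5671.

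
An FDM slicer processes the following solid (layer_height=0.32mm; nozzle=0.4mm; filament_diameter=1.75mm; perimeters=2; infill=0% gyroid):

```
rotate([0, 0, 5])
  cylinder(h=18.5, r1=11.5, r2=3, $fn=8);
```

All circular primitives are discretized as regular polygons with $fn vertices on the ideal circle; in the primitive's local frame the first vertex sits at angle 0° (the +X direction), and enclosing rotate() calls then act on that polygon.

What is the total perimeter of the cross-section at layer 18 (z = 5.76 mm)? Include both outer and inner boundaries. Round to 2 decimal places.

At z = 5.76 mm: the cone (r1=11.5→r2=3) has section circumradius 8.854 here — a regular 8-gon (perimeter = 2·8·8.854·sin(180°/8) = 54.21 mm); (rotated 5° about Z; rotation is an isometry so areas/perimeters/island counts are preserved). Overall, the cross-section is a single solid region. Total boundary length (outer) = 54.21 mm.

54.21 mm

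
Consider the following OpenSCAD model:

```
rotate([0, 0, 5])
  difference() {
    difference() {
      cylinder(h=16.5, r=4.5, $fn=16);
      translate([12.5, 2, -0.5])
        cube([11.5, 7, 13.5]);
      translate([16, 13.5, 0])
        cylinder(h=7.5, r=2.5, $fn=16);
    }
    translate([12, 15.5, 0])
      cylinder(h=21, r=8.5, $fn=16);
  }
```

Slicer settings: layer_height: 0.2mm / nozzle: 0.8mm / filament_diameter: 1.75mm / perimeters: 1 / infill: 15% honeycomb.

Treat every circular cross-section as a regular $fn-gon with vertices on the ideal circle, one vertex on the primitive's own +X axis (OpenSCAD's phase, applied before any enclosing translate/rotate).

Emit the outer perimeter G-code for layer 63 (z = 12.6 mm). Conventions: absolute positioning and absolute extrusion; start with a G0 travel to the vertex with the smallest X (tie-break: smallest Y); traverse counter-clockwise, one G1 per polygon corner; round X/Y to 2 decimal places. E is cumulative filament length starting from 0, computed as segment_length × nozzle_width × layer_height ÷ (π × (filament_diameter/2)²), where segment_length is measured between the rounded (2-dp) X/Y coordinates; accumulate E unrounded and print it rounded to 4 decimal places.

At z = 12.6 mm: the r=4.5 cylinder contributes a regular 16-gon of circumradius 4.5; the cube at (12.5, 2) is present — its section is the full 11.5×7 rectangle; the cylinder at (16, 13.5) does not reach this height (z outside [0, 7.5]); Subtracting the remaining from the first: starting from the r=4.5 cylinder, the 11.5×7 cube at (12.5, 2) misses the remaining region (no effect) — 1 connected region; the r=8.5 cylinder at (12, 15.5) contributes a regular 16-gon of circumradius 8.5; After the difference (first − rest): starting from that combined region, the r=8.5 cylinder at (12, 15.5) misses the remaining region (no effect) — 1 connected region; (rotated 5° about Z; rotation is an isometry so areas/perimeters/island counts are preserved). The outline is a single polygon with 16 vertices. Extrusion per mm of travel: 0.8 × 0.2 / (π × 0.875²) = 0.066520. Accumulating E over each segment gives final E = 1.8682.

G0 X-4.48 Y-0.39 Z12.60
G1 X-3.99 Y-2.08 E0.1170
G1 X-2.89 Y-3.45 E0.2339
G1 X-1.35 Y-4.29 E0.3506
G1 X0.39 Y-4.48 E0.4670
G1 X2.08 Y-3.99 E0.5841
G1 X3.45 Y-2.89 E0.7010
G1 X4.29 Y-1.35 E0.8177
G1 X4.48 Y0.39 E0.9341
G1 X3.99 Y2.08 E1.0511
G1 X2.89 Y3.45 E1.1680
G1 X1.35 Y4.29 E1.2847
G1 X-0.39 Y4.48 E1.4011
G1 X-2.08 Y3.99 E1.5182
G1 X-3.45 Y2.89 E1.6351
G1 X-4.29 Y1.35 E1.7517
G1 X-4.48 Y-0.39 E1.8682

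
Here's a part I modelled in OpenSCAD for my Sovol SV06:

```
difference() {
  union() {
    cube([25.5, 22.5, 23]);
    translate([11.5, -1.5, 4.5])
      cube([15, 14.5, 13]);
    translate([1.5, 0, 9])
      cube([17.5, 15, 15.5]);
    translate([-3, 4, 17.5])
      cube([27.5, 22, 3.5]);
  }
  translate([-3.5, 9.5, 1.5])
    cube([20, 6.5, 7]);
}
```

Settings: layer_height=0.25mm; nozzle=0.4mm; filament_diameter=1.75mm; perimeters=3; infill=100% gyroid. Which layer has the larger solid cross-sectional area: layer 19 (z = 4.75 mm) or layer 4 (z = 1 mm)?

layer 4 (z = 1 mm)

Layer 19 (z = 4.75): the 25.5×22.5 cube contributes its full rectangle (area 573.75 mm²); the 15×14.5 cube at (11.5, -1.5) contributes its full rectangle (area 217.50 mm²); the cube at (1.5, 0) is absent (z outside [9, 24.5]); the cube at (-3, 4) does not reach this height (z outside [17.5, 21]); Taking the union: the regions partially overlap — summed areas 791.25 mm² minus the doubly-counted overlap 182.00 mm² gives 609.25 mm² — area = 609.25 mm²; the cube at (-3.5, 9.5) (footprint 20×6.5) is included at this height (area 130.00 mm²); Subtracting the remaining from the first: starting from that combined region (609.25 mm²), the 20×6.5 cube at (-3.5, 9.5) partially overlaps it — only the 107.25 mm² overlap (of its 130.00 mm²) is removed, clipping the outline — area = 502.00 mm². So its area = 502.00 mm². Layer 4 (z = 1): the cube (footprint 25.5×22.5) is included at this height (area 573.75 mm²); the cube at (11.5, -1.5) is not intersected at this z (z outside [4.5, 17.5]); the cube at (1.5, 0) is absent (z outside [9, 24.5]); the cube at (-3, 4) does not reach this height (z outside [17.5, 21]); Taking the union: only the 25.5×22.5 cube is present, so the union is just that shape — area = 573.75 mm²; the cube at (-3.5, 9.5) is not intersected at this z (z outside [1.5, 8.5]); Subtracting the remaining from the first: none of the subtracted shapes is present at this height, so that combined region is unchanged — area = 573.75 mm². So its area = 573.75 mm². Layer 4 is larger (573.75 vs 502.00 mm²).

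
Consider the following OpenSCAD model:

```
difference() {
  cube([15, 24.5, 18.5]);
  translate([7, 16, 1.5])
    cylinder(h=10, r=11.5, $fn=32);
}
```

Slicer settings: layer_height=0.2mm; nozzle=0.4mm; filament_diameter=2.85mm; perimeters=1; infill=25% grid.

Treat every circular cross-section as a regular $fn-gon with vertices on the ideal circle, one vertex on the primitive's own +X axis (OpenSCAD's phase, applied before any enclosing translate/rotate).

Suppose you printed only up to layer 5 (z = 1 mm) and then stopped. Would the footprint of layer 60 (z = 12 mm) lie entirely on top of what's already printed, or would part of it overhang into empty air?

Compare the two slices. At z = 1: the cube is present — its section is the full 15×24.5 rectangle (area 367.50 mm²); the cylinder at (7, 16) does not reach this height (z outside [1.5, 11.5]); After the difference (first − rest): none of the subtracted shapes is present at this height, so the 15×24.5 cube is unchanged — area = 367.50 mm². At z = 12: the cube is present — its section is the full 15×24.5 rectangle (area 367.50 mm²); the cylinder at (7, 16) is absent (z outside [1.5, 11.5]); After the difference (first − rest): none of the subtracted shapes is present at this height, so the 15×24.5 cube is unchanged — area = 367.50 mm². Checking containment: the cross-section at z = 12 is a subset of the cross-section at z = 1.

entirely on top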